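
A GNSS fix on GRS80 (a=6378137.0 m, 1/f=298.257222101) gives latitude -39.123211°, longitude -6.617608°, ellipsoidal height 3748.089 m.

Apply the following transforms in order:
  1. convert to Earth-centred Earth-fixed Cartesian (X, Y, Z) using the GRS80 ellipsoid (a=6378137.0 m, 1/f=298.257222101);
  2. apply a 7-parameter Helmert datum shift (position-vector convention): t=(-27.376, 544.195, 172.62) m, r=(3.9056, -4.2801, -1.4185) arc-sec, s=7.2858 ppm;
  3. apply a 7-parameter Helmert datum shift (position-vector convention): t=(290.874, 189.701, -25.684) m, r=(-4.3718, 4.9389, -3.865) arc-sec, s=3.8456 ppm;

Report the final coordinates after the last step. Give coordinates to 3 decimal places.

X=4924875.785 m, Y=-570735.293 m, Z=-4005215.036 m

start: φ=-39.123211°, λ=-6.617608°, h=3748.089 m
→ ECEF (a=6378137.000, f=1/298.257222101): X=4924584.8800, Y=-571327.6380, Z=-4005302.9363
→ Helmert 7p (PV): X=4924672.5671, Y=-570745.6321, Z=-4005068.1278
→ Helmert 7p (PV): X=4924875.7851, Y=-570735.2931, Z=-4005215.0358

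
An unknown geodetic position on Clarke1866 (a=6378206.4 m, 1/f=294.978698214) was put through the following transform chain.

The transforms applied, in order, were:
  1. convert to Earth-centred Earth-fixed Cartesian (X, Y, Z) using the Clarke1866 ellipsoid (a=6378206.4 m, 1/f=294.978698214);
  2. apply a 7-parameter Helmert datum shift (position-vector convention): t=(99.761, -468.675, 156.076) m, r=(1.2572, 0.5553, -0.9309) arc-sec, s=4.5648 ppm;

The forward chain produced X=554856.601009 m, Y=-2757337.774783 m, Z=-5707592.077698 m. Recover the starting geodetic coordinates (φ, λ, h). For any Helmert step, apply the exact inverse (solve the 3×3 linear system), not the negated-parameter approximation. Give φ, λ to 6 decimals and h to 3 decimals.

start: X=554856.6010, Y=-2757337.7748, Z=-5707592.0777 m
→ Helmert⁻¹: X=554782.1160, Y=-2756888.8004, Z=-5707703.8021
→ geod (Bowring, a=6378206.400): φ=-63.92468000°, λ=-78.62205300°, h=2078.8820 m

φ=-63.924680°, λ=-78.622053°, h=2078.882 m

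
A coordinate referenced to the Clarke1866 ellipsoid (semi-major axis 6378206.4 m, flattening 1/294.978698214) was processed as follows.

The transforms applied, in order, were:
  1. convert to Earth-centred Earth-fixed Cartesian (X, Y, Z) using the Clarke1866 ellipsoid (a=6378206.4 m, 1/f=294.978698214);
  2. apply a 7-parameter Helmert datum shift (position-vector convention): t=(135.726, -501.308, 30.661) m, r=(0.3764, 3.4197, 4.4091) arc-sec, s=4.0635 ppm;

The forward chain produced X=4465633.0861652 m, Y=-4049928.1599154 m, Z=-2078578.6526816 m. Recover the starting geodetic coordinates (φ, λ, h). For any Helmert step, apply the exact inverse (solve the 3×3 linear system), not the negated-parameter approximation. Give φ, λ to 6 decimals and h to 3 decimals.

φ=-19.144541°, λ=-42.203574°, h=527.785 m

start: X=4465633.0862, Y=-4049928.1599, Z=-2078578.6527 m
→ Helmert⁻¹: X=4465427.1128, Y=-4049509.6427, Z=-2078519.4445
→ geod (Bowring, a=6378206.400): φ=-19.14454100°, λ=-42.20357400°, h=527.7850 m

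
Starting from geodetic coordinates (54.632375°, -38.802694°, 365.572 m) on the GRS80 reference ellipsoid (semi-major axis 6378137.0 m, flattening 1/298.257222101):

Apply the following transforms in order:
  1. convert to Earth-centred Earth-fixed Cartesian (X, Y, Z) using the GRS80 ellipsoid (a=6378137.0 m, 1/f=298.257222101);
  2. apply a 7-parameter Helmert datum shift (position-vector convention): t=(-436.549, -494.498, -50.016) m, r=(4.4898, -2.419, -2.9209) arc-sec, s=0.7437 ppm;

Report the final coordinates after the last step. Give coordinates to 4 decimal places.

X=2883110.3598 m, Y=-2319377.7548 m, Z=5178038.3477 m

start: φ=54.632375°, λ=-38.802694°, h=365.572 m
→ ECEF (a=6378137.000, f=1/298.257222101): X=2883638.3266, Y=-2318727.9847, Z=5178101.1666
→ Helmert 7p (PV): X=2883110.3598, Y=-2319377.7548, Z=5178038.3477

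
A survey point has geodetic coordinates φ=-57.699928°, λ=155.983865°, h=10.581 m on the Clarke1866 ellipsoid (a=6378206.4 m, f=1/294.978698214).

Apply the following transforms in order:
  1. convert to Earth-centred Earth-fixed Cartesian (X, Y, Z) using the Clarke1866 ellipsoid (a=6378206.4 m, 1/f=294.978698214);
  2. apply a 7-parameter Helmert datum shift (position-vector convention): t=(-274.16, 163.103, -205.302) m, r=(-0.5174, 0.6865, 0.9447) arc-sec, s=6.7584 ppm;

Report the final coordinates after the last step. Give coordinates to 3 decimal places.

X=-3121049.737 m, Y=1390636.536 m, Z=-5367997.149 m

start: φ=-57.699928°, λ=155.983865°, h=10.581 m
→ ECEF (a=6378206.400, f=1/294.978698214): X=-3120730.2520, Y=1390491.7930, Z=-5367762.4680
→ Helmert 7p (PV): X=-3121049.7371, Y=1390636.5356, Z=-5367997.1488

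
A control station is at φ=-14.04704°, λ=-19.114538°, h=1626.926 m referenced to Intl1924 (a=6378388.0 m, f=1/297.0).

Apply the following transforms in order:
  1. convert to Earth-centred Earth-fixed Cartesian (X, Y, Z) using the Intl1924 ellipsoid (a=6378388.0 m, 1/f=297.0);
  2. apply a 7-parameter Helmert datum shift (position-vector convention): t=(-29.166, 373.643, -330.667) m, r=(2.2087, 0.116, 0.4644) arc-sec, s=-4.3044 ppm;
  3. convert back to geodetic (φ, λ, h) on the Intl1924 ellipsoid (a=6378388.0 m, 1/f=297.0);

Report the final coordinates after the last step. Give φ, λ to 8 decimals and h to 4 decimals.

start: φ=-14.047040°, λ=-19.114538°, h=1626.926 m
→ ECEF (a=6378388.000, f=1/297.0): X=5849152.0185, Y=-2027112.7374, Z=-1538444.0867
→ Helmert 7p (PV): X=5849101.3742, Y=-2026700.7260, Z=-1538793.1275
→ geod (Bowring, a=6378388.000): φ=-14.05050046°, λ=-19.11108827°, h=1534.3641 m

φ=-14.05050046°, λ=-19.11108827°, h=1534.3641 m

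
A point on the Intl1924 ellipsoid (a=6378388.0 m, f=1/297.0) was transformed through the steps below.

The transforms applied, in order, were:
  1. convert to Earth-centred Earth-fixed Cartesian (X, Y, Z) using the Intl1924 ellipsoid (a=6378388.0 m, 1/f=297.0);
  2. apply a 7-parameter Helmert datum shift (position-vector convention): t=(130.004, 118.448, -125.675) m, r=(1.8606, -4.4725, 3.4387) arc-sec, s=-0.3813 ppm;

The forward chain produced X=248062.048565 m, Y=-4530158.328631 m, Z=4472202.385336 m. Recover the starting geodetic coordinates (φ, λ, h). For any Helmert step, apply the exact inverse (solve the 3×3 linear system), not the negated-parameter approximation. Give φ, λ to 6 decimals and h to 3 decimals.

start: X=248062.0486, Y=-4530158.3286, Z=4472202.3853 m
→ Helmert⁻¹: X=247953.5897, Y=-4530242.2950, Z=4472365.2540
→ geod (Bowring, a=6378388.000): φ=44.78195100°, λ=-86.86715800°, h=2986.5190 m

φ=44.781951°, λ=-86.867158°, h=2986.519 m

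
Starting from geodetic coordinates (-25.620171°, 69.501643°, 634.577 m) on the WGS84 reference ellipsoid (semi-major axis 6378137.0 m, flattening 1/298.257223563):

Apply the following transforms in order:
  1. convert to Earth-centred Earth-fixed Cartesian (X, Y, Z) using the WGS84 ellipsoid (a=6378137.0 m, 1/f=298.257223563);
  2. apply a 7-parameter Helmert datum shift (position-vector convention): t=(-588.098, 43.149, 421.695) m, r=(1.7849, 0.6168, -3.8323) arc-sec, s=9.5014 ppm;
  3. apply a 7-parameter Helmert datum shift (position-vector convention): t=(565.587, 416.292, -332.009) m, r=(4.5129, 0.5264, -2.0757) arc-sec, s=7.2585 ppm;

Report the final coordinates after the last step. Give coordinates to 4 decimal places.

start: φ=-25.620171°, λ=69.501643°, h=634.577 m
→ ECEF (a=6378137.000, f=1/298.257223563): X=2015364.3951, Y=5390808.1792, Z=-2741454.7680
→ Helmert 7p (PV): X=2014887.4075, Y=5390888.8268, Z=-2741018.4978
→ Helmert 7p (PV): X=2015514.8747, Y=5391383.9436, Z=-2741257.5957

X=2015514.8747 m, Y=5391383.9436 m, Z=-2741257.5957 m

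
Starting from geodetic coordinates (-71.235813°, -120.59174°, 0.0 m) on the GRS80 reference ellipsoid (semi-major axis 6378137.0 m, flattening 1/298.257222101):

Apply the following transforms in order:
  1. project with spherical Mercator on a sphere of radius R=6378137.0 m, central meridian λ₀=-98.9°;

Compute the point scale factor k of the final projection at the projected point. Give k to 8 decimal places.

3.10873815

start: φ=-71.235813°, λ=-120.591740°, h=0.000 m
→ into merc (λ₀=-98.9°): φ=-71.23581300°, λ−λ₀=-21.69174000°
scale k = 3.10873815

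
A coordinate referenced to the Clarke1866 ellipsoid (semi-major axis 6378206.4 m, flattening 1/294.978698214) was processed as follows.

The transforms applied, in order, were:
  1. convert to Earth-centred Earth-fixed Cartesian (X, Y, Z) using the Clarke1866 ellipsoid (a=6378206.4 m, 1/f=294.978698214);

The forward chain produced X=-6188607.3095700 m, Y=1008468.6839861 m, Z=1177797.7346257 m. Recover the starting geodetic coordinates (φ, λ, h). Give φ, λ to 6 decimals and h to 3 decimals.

φ=10.709242°, λ=170.744679°, h=2430.474 m

start: X=-6188607.3096, Y=1008468.6840, Z=1177797.7346 m
→ geod (Bowring, a=6378206.400): φ=10.70924200°, λ=170.74467900°, h=2430.4740 m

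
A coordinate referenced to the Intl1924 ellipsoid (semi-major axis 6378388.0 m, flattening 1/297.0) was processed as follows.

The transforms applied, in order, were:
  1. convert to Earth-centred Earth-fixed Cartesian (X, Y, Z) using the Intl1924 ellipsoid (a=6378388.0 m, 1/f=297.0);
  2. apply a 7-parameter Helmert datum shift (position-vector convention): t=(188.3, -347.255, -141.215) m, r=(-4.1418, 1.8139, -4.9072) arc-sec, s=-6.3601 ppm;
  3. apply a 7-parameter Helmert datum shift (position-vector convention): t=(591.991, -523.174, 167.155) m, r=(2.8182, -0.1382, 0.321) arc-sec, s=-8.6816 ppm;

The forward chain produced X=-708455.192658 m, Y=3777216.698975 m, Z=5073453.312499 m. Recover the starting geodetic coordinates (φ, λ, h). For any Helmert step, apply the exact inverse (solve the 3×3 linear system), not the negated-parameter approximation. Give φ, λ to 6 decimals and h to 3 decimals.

φ=53.035304°, λ=100.633989°, h=643.333 m

start: X=-708455.1927, Y=3777216.6990, Z=5073453.3125 m
→ Helmert⁻¹: X=-709044.0609, Y=3777843.0898, Z=5073279.0604
→ Helmert⁻¹: X=-709371.3723, Y=3778095.6218, Z=5073522.1691
→ geod (Bowring, a=6378388.000): φ=53.03530400°, λ=100.63398900°, h=643.3330 m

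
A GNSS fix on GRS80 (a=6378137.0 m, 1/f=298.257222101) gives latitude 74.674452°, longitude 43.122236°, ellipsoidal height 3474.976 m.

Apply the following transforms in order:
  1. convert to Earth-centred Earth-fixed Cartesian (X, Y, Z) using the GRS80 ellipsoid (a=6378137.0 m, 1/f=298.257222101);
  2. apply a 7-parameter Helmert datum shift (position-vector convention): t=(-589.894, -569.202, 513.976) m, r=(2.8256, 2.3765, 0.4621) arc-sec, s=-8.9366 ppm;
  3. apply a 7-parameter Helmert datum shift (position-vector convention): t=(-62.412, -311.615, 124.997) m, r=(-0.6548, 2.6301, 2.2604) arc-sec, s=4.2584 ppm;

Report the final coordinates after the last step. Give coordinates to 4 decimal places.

start: φ=74.674452°, λ=43.122236°, h=3474.976 m
→ ECEF (a=6378137.000, f=1/298.257222101): X=1234951.4793, Y=1156546.4514, Z=6132612.8171
→ Helmert 7p (PV): X=1234418.6149, Y=1155885.6712, Z=6133073.6032
→ Helmert 7p (PV): X=1234426.9961, Y=1155611.9760, Z=6133205.3076

X=1234426.9961 m, Y=1155611.9760 m, Z=6133205.3076 m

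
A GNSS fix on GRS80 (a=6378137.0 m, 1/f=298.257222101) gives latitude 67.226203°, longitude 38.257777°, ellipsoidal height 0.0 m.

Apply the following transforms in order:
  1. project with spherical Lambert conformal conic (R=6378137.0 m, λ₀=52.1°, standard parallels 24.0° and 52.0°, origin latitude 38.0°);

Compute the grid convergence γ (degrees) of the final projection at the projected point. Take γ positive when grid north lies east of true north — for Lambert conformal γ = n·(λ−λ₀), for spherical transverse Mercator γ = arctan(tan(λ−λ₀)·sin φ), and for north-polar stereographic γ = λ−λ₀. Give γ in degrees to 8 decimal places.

start: φ=67.226203°, λ=38.257777°, h=0.000 m
→ into lcc (λ₀=52.1°): φ=67.22620300°, λ−λ₀=-13.84222300°
convergence γ = -8.60980627°

-8.60980627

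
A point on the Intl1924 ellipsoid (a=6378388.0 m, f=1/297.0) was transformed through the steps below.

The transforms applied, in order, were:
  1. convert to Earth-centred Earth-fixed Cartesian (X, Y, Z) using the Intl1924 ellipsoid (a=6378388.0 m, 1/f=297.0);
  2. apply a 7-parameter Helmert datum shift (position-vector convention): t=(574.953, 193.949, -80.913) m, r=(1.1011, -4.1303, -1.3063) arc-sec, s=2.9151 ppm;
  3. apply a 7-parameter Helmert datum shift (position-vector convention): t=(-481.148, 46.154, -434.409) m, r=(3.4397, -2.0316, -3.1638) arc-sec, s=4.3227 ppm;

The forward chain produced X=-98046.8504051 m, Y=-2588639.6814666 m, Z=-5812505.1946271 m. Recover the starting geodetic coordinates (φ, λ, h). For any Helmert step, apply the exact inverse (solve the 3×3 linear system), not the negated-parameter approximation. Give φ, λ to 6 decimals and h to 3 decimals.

start: X=-98046.8504, Y=-2588639.6815, Z=-5812505.1946 m
→ Helmert⁻¹: X=-97582.8178, Y=-2588773.0639, Z=-5812001.5300
→ Helmert⁻¹: X=-98257.4671, Y=-2588991.1136, Z=-5811887.8864
→ geod (Bowring, a=6378388.000): φ=-66.11672300°, λ=-92.17344800°, h=2762.8630 m

φ=-66.116723°, λ=-92.173448°, h=2762.863 m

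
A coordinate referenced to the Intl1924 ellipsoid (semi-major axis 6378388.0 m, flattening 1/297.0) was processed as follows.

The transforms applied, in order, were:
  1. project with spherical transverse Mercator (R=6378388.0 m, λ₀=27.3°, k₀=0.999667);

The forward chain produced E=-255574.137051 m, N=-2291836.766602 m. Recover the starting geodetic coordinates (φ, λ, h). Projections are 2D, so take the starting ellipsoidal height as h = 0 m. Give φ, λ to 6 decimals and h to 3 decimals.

start: E=-255574.1371, N=-2291836.7666 m
→ tm⁻¹: φ=-20.57668600°, λ=24.84753100°

φ=-20.576686°, λ=24.847531°, h=0.000 m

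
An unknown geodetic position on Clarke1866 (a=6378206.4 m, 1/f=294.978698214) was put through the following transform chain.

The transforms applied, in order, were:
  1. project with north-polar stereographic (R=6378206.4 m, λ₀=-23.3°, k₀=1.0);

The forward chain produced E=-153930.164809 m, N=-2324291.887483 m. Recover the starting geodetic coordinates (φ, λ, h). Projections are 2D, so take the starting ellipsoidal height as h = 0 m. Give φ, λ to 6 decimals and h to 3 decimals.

start: E=-153930.1648, N=-2324291.8875 m
→ stereo⁻¹: φ=69.30305300°, λ=-27.08897700°

φ=69.303053°, λ=-27.088977°, h=0.000 m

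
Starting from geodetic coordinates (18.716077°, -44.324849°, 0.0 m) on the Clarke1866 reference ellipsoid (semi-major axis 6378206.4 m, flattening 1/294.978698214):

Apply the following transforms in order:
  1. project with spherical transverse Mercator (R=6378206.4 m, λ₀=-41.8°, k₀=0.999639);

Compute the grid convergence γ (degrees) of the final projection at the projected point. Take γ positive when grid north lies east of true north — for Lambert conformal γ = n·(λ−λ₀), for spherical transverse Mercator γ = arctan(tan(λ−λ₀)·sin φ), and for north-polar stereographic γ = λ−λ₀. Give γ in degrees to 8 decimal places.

-0.81064116

start: φ=18.716077°, λ=-44.324849°, h=0.000 m
→ into tm (λ₀=-41.8°): φ=18.71607700°, λ−λ₀=-2.52484900°
convergence γ = -0.81064116°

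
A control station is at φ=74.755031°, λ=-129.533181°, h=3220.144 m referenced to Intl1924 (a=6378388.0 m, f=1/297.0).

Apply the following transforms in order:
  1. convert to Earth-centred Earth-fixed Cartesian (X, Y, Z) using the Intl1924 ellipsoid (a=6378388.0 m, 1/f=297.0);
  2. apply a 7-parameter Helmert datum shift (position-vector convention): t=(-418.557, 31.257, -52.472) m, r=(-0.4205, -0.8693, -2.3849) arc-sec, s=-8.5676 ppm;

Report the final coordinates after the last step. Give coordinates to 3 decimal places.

start: φ=74.755031°, λ=-129.533181°, h=3220.144 m
→ ECEF (a=6378388.000, f=1/297.0): X=-1071458.6922, Y=-1298250.7738, Z=6134887.1518
→ Helmert 7p (PV): X=-1071908.9352, Y=-1298183.4987, Z=6134780.2496

X=-1071908.935 m, Y=-1298183.499 m, Z=6134780.250 m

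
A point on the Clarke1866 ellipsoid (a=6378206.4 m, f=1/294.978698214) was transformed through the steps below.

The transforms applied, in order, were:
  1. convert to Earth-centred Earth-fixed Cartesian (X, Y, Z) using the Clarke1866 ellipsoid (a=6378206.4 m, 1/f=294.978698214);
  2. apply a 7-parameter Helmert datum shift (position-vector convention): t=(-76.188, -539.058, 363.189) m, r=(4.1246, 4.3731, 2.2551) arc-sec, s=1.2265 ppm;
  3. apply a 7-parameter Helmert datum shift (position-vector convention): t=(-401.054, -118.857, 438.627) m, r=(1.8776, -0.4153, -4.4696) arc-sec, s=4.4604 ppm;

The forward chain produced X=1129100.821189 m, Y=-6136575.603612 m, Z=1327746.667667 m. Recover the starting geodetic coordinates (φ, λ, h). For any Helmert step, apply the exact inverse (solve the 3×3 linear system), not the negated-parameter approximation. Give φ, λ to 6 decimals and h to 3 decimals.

φ=12.088283°, λ=-79.568601°, h=1272.633 m

start: X=1129100.8212, Y=-6136575.6036, Z=1327746.6677 m
→ Helmert⁻¹: X=1129632.4806, Y=-6136392.8147, Z=1327355.7047
→ Helmert⁻¹: X=1129612.0626, Y=-6135832.0429, Z=1327137.5334
→ geod (Bowring, a=6378206.400): φ=12.08828300°, λ=-79.56860100°, h=1272.6330 m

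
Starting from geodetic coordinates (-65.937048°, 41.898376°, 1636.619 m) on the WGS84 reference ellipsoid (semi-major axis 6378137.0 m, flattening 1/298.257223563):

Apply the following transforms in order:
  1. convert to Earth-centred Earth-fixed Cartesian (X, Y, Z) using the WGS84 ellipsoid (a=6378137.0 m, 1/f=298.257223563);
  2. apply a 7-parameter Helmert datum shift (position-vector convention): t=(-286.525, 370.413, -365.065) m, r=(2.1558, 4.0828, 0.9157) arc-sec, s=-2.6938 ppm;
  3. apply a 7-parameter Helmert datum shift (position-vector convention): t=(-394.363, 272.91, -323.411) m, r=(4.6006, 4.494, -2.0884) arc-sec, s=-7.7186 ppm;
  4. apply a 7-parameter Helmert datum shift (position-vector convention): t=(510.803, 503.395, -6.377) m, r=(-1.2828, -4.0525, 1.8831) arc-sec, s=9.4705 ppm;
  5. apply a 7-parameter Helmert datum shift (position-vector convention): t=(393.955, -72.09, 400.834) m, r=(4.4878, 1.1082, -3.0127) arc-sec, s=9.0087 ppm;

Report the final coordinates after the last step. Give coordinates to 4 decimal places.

start: φ=-65.937048°, λ=41.898376°, h=1636.619 m
→ ECEF (a=6378137.000, f=1/298.257223563): X=1941643.9707, Y=1742038.1606, Z=-5802583.3054
→ Helmert 7p (PV): X=1941229.6258, Y=1742473.1468, Z=-5802952.9651
→ Helmert 7p (PV): X=1940711.4904, Y=1742842.3829, Z=-5803235.0153
→ Helmert 7p (PV): X=1941338.7791, Y=1743343.9097, Z=-5803269.0613
→ Helmert 7p (PV): X=1941744.5070, Y=1743385.4351, Z=-5802893.0065

X=1941744.5070 m, Y=1743385.4351 m, Z=-5802893.0065 m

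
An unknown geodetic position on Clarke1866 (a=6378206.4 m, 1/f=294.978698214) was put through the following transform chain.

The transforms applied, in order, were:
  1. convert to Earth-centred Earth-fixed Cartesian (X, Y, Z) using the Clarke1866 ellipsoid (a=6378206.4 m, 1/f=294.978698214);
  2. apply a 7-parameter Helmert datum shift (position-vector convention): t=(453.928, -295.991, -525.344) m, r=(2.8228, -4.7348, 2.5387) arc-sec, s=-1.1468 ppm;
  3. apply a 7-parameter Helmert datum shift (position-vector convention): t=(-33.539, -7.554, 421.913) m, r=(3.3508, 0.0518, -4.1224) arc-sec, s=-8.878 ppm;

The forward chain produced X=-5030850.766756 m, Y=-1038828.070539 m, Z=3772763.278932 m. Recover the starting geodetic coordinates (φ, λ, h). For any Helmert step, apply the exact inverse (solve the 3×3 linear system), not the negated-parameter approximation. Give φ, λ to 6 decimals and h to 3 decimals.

φ=36.480975°, λ=-168.337750°, h=3370.470 m

start: X=-5030850.7668, Y=-1038828.0705, Z=3772763.2789 m
→ Helmert⁻¹: X=-5030842.0763, Y=-1038869.0025, Z=3772390.4702
→ Helmert⁻¹: X=-5031227.9454, Y=-1038460.6429, Z=3773049.8443
→ geod (Bowring, a=6378206.400): φ=36.48097500°, λ=-168.33775000°, h=3370.4700 m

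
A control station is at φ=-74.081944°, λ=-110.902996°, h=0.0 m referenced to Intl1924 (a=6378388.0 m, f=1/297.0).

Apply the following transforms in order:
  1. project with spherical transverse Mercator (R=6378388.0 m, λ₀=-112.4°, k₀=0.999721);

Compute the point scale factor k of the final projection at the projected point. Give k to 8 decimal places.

start: φ=-74.081944°, λ=-110.902996°, h=0.000 m
→ into tm (λ₀=-112.4°): φ=-74.08194400°, λ−λ₀=1.49700400°
scale k = 0.99974666

0.99974666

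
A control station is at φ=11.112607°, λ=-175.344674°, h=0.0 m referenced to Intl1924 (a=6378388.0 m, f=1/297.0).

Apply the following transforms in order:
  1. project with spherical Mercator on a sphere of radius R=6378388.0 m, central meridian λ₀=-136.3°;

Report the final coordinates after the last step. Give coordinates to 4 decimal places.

start: φ=11.112607°, λ=-175.344674°, h=0.000 m
→ merc (R=6378388.0, λ₀=-136.3°): E=-4346604.2739, N=1244928.2142

E=-4346604.2739 m, N=1244928.2142 m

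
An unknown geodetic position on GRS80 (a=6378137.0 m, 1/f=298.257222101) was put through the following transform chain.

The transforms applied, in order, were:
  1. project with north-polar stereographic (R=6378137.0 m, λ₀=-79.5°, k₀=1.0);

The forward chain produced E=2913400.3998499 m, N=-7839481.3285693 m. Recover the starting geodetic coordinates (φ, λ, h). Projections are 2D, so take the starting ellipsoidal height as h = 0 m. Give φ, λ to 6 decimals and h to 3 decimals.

φ=23.500282°, λ=-59.113334°, h=0.000 m

start: E=2913400.3998, N=-7839481.3286 m
→ stereo⁻¹: φ=23.50028200°, λ=-59.11333400°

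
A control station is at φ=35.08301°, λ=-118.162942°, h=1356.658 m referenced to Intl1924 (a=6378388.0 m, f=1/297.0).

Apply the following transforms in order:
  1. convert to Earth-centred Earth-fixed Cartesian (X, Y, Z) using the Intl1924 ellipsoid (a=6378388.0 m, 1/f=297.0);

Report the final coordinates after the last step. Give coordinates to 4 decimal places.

start: φ=35.083010°, λ=-118.162942°, h=1356.658 m
→ ECEF (a=6378388.000, f=1/297.0): X=-2466797.1847, Y=-4607710.8322, Z=3646243.3076

X=-2466797.1847 m, Y=-4607710.8322 m, Z=3646243.3076 m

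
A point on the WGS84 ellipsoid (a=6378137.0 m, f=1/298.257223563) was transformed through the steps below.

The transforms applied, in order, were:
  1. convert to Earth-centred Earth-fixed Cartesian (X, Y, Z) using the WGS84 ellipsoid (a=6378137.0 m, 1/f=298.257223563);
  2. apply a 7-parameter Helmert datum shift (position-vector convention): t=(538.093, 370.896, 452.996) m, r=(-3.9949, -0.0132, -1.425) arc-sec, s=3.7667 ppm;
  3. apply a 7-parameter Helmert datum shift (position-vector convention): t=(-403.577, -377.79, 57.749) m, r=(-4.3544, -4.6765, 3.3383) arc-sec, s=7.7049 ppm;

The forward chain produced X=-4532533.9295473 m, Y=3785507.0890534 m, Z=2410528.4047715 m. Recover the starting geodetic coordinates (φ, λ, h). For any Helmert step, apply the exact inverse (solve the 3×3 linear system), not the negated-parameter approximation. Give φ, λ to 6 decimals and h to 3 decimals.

φ=22.337540°, λ=140.132493°, h=3209.454 m

start: X=-4532533.9295, Y=3785507.0891, Z=2410528.4048 m
→ Helmert⁻¹: X=-4531979.5059, Y=3785878.1671, Z=2410634.7566
→ Helmert⁻¹: X=-4532526.5239, Y=3785415.0177, Z=2410246.2875
→ geod (Bowring, a=6378137.000): φ=22.33754000°, λ=140.13249300°, h=3209.4540 m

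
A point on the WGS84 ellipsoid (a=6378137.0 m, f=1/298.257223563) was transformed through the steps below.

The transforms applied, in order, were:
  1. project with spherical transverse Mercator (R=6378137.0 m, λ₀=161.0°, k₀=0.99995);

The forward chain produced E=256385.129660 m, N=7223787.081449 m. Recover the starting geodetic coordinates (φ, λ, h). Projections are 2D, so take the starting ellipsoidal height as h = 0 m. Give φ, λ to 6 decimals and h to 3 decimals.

start: E=256385.1297, N=7223787.0814 m
→ tm⁻¹: φ=64.79706600°, λ=166.41407400°

φ=64.797066°, λ=166.414074°, h=0.000 m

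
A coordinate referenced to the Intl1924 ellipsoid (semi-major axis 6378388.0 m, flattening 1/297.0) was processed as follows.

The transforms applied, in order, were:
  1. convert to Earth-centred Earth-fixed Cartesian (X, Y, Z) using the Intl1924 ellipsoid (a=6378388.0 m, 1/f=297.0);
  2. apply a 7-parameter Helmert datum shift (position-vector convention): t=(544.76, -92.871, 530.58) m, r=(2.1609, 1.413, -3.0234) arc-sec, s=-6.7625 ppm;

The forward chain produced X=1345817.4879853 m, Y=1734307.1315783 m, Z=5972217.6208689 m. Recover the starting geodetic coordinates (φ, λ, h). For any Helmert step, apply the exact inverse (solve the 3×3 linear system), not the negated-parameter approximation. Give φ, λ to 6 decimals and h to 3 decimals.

start: X=1345817.4880, Y=1734307.1316, Z=5972217.6209 m
→ Helmert⁻¹: X=1345215.4927, Y=1734494.0113, Z=5971718.4688
→ geod (Bowring, a=6378388.000): φ=69.94297100°, λ=52.20404200°, h=2893.0810 m

φ=69.942971°, λ=52.204042°, h=2893.081 m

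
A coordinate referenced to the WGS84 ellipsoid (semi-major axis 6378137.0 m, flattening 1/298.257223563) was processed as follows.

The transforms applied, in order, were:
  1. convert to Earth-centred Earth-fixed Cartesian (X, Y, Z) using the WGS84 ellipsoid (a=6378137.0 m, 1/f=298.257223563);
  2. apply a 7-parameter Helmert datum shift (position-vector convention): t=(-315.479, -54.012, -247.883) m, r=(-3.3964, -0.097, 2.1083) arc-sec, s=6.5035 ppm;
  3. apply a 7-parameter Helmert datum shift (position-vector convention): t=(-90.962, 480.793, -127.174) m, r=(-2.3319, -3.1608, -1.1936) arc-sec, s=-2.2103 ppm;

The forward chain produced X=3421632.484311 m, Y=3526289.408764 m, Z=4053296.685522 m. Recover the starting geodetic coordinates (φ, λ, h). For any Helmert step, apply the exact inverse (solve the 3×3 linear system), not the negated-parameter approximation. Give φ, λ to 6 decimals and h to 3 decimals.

start: X=3421632.4843, Y=3526289.4088, Z=4053296.6855 m
→ Helmert⁻¹: X=3421772.7211, Y=3525790.3844, Z=4053420.2440
→ Helmert⁻¹: X=3422103.8886, Y=3525719.7387, Z=4053698.2101
→ geod (Bowring, a=6378137.000): φ=39.71265700°, λ=45.85441300°, h=319.3080 m

φ=39.712657°, λ=45.854413°, h=319.308 m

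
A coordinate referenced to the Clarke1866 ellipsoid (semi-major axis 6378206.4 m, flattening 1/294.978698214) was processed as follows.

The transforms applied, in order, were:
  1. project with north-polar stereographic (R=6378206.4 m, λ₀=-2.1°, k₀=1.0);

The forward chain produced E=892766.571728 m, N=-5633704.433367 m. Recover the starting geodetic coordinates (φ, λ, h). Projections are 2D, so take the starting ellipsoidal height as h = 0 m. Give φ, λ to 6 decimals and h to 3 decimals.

φ=41.816585°, λ=6.904717°, h=0.000 m

start: E=892766.5717, N=-5633704.4334 m
→ stereo⁻¹: φ=41.81658500°, λ=6.90471700°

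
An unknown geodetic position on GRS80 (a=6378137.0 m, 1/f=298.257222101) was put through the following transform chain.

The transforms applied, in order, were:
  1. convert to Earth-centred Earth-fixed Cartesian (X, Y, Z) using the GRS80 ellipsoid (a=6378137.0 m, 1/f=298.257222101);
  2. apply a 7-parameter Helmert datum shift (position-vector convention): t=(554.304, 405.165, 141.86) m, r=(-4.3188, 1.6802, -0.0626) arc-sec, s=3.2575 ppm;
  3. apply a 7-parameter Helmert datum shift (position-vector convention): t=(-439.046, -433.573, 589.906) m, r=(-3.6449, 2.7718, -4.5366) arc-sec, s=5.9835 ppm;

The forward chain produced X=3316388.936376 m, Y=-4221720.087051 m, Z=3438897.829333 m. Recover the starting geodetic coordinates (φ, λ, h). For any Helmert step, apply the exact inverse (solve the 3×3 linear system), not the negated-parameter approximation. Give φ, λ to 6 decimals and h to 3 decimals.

φ=32.811014°, λ=-51.849454°, h=3101.849 m

start: X=3316388.9364, Y=-4221720.0871, Z=3438897.8293 m
→ Helmert⁻¹: X=3316854.7751, Y=-4221249.0624, Z=3438257.3289
→ Helmert⁻¹: X=3316262.9438, Y=-4221711.4551, Z=3438042.8882
→ geod (Bowring, a=6378137.000): φ=32.81101400°, λ=-51.84945400°, h=3101.8490 m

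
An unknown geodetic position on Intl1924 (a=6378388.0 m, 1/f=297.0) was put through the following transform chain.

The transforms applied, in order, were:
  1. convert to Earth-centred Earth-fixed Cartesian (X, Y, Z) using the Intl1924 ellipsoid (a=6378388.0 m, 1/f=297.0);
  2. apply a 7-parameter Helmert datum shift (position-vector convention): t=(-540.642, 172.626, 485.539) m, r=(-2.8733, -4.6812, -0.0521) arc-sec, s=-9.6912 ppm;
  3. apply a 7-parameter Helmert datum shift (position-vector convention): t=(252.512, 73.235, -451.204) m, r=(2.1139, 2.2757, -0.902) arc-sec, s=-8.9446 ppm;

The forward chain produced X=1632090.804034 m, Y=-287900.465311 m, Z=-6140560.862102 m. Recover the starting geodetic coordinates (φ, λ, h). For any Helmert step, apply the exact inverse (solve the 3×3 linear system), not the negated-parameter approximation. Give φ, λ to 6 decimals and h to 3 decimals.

start: X=1632090.8040, Y=-287900.4653, Z=-6140560.8621 m
→ Helmert⁻¹: X=1631921.8915, Y=-288032.0668, Z=-6140143.6227
→ Helmert⁻¹: X=1632339.0625, Y=-288121.5323, Z=-6140729.7320
→ geod (Bowring, a=6378388.000): φ=-74.99104400°, λ=-10.01008000°, h=2147.8770 m

φ=-74.991044°, λ=-10.010080°, h=2147.877 m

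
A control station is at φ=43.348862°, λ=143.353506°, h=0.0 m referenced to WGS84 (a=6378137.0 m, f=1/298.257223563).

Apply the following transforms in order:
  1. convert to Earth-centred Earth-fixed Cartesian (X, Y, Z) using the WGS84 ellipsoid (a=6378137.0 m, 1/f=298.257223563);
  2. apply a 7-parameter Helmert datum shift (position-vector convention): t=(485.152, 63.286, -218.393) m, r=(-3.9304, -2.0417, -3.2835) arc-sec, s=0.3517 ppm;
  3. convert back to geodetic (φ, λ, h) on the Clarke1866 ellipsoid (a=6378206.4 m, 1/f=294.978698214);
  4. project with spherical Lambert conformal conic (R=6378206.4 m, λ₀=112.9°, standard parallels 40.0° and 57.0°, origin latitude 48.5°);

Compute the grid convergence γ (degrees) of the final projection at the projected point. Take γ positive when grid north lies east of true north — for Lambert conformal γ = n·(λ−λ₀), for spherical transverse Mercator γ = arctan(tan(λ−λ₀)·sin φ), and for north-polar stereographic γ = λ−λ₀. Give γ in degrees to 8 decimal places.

start: φ=43.348862°, λ=143.353506°, h=0.000 m
→ ECEF (a=6378137.000, f=1/298.257223563): X=-3727187.4669, Y=2772749.2195, Z=4355766.3493
→ Helmert 7p (PV): X=-3726702.6021, Y=2772955.8129, Z=4355459.7598
→ geod (Bowring, a=6378206.400): φ=43.35063444°, λ=143.34789182°, h=-361.1540 m
→ into lcc (λ₀=112.9°): φ=43.35063444°, λ−λ₀=30.44789182°
convergence γ = 22.88913358°

22.88913358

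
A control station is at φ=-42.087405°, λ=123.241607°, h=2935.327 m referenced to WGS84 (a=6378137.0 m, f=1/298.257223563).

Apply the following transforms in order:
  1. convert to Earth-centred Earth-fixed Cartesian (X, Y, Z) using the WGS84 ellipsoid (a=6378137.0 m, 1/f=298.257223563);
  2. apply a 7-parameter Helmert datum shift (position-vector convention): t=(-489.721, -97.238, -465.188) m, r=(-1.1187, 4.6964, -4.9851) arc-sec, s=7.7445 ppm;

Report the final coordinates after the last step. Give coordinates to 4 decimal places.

X=-2600306.7793 m, Y=3966588.0855 m, Z=-4255241.5518 m

start: φ=-42.087405°, λ=123.241607°, h=2935.327 m
→ ECEF (a=6378137.000, f=1/298.257223563): X=-2599795.9148, Y=3966614.8470, Z=-4254781.0937
→ Helmert 7p (PV): X=-2600306.7793, Y=3966588.0855, Z=-4255241.5518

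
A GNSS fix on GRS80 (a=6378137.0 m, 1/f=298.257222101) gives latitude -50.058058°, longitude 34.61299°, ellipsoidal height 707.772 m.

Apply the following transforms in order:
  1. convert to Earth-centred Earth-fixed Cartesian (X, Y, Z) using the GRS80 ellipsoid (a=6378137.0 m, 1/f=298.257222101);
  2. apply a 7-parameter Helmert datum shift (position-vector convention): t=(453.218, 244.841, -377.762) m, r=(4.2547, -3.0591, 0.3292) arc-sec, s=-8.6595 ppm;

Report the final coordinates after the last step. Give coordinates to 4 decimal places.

start: φ=-50.058058°, λ=34.612990°, h=707.772 m
→ ECEF (a=6378137.000, f=1/298.257222101): X=3377104.2693, Y=2330838.3858, Z=-4867480.1502
→ Helmert 7p (PV): X=3377596.7120, Y=2331168.8352, Z=-4867717.5985

X=3377596.7120 m, Y=2331168.8352 m, Z=-4867717.5985 m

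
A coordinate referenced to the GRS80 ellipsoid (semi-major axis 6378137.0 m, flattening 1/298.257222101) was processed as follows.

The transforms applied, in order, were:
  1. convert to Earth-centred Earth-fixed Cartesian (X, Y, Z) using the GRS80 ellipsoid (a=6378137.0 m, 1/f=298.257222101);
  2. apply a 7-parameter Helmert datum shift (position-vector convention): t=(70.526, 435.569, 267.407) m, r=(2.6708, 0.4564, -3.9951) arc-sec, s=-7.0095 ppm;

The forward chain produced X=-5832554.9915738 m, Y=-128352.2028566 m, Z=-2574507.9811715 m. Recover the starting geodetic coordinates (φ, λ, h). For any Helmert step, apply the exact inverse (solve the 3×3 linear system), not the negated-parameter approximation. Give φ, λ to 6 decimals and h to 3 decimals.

start: X=-5832554.9916, Y=-128352.2029, Z=-2574507.9812 m
→ Helmert⁻¹: X=-5832658.2071, Y=-128934.9858, Z=-2574804.6725
→ geod (Bowring, a=6378137.000): φ=-23.95613500°, λ=-178.73364300°, h=2365.2310 m

φ=-23.956135°, λ=-178.733643°, h=2365.231 m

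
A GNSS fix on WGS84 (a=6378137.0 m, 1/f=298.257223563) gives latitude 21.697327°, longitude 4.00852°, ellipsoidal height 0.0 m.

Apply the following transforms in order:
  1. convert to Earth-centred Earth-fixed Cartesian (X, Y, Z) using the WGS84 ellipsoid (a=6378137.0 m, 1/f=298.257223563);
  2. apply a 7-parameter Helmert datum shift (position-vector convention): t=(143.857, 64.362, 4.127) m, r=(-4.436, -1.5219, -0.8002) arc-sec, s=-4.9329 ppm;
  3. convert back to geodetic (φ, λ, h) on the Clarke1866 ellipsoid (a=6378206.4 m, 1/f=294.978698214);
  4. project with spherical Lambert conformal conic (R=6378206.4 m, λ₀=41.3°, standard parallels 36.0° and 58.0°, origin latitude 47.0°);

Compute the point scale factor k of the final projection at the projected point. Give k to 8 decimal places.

start: φ=21.697327°, λ=4.008520°, h=0.000 m
→ ECEF (a=6378137.000, f=1/298.257223563): X=5914453.7322, Y=414462.6950, Z=2343305.8238
→ Helmert 7p (PV): X=5914552.7320, Y=414552.4633, Z=2343333.1169
→ geod (Bowring, a=6378206.400): φ=21.69867794°, λ=4.00931848°, h=70.7075 m
→ into lcc (λ₀=41.3°): φ=21.69867794°, λ−λ₀=-37.29068152°
scale k = 1.07483892

1.07483892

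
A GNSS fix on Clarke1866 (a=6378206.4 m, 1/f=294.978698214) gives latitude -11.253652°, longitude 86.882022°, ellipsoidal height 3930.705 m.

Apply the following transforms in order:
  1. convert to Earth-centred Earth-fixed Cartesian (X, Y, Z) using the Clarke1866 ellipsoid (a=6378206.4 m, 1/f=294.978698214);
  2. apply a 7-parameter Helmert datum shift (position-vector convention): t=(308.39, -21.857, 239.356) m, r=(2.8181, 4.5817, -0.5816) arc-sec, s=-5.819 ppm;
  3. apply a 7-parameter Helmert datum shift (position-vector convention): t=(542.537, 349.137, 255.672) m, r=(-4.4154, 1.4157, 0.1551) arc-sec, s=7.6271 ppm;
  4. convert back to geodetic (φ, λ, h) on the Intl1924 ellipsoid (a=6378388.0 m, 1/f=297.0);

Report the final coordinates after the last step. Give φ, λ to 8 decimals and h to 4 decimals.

start: φ=-11.253652°, λ=86.882022°, h=3930.705 m
→ ECEF (a=6378206.400, f=1/294.978698214): X=340507.3957, Y=6250965.8780, Z=-1237226.4181
→ Helmert 7p (PV): X=340803.9479, Y=6250923.5901, Z=-1236902.0227
→ Helmert 7p (PV): X=341335.8943, Y=6251294.1819, Z=-1236791.9350
→ geod (Bowring, a=6378388.000): φ=-11.24863944°, λ=86.87461440°, h=4024.5392 m

φ=-11.24863944°, λ=86.87461440°, h=4024.5392 m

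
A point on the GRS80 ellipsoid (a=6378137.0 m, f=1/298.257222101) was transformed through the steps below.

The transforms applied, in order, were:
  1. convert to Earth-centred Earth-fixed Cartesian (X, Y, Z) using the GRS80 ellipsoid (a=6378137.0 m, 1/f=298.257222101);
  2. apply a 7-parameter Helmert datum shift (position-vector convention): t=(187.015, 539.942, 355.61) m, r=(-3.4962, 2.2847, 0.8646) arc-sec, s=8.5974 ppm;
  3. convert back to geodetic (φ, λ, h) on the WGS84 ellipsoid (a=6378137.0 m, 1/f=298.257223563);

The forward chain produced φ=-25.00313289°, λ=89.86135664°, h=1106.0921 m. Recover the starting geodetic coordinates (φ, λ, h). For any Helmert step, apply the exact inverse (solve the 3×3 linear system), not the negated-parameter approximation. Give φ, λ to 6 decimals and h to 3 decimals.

start: φ=-25.003133°, λ=89.861357°, h=1106.092 m
→ ECEF (a=6378137.000, f=1/298.257223563): X=13998.1166, Y=5784852.9389, Z=-2679856.4933
→ Helmert⁻¹: X=13864.9151, Y=5784308.6368, Z=-2680090.8627
→ geod (Bowring, a=6378137.000): φ=-25.00712800°, λ=89.86266300°, h=711.5860 m

φ=-25.007128°, λ=89.862663°, h=711.586 m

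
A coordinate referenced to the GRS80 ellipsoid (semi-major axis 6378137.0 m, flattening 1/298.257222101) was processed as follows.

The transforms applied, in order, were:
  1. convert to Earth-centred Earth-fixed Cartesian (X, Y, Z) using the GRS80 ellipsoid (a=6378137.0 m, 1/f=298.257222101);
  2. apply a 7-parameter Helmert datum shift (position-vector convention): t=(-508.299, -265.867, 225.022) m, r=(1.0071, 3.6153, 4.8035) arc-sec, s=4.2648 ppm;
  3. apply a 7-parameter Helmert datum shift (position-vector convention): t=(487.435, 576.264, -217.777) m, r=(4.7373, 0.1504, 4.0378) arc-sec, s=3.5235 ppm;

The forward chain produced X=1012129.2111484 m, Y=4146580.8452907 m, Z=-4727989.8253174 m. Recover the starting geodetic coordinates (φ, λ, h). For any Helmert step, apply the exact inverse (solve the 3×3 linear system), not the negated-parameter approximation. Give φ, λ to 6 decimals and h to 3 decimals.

start: X=1012129.2111, Y=4146580.8453, Z=-4727989.8253 m
→ Helmert⁻¹: X=1011722.8176, Y=4145861.5827, Z=-4727849.8707
→ Helmert⁻¹: X=1012406.2241, Y=4146063.1054, Z=-4728057.2270
→ geod (Bowring, a=6378137.000): φ=-48.11960600°, λ=76.27776200°, h=3078.8650 m

φ=-48.119606°, λ=76.277762°, h=3078.865 m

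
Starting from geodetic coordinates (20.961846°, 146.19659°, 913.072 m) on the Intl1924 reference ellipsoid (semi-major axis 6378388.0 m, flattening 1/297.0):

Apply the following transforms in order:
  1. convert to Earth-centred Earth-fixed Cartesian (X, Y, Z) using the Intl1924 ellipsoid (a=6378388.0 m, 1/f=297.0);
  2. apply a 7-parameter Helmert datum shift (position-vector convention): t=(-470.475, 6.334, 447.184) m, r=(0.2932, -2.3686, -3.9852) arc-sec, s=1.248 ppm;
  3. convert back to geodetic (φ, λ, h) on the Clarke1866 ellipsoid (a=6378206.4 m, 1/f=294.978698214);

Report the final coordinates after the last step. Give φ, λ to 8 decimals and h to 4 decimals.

start: φ=20.961846°, λ=146.196590°, h=913.072 m
→ ECEF (a=6378388.000, f=1/297.0): X=-4952200.5832, Y=3315636.1735, Z=2267806.2095
→ Helmert 7p (PV): X=-4952639.2196, Y=3315739.1023, Z=2268204.0692
→ geod (Bowring, a=6378206.400): φ=20.96472044°, λ=146.19811374°, h=1649.5523 m

φ=20.96472044°, λ=146.19811374°, h=1649.5523 m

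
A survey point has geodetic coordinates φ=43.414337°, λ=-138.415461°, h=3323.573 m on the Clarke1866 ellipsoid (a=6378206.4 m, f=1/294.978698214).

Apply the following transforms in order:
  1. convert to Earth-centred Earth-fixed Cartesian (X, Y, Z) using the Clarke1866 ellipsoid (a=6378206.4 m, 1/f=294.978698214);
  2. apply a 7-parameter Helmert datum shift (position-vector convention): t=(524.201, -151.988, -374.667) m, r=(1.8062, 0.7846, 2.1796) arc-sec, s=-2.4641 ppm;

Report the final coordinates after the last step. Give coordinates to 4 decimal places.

X=-3472264.9890 m, Y=-3081881.6298 m, Z=4362736.3383 m

start: φ=43.414337°, λ=-138.415461°, h=3323.573 m
→ ECEF (a=6378206.400, f=1/294.978698214): X=-3472846.9080, Y=-3081662.3312, Z=4363135.5315
→ Helmert 7p (PV): X=-3472264.9890, Y=-3081881.6298, Z=4362736.3383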